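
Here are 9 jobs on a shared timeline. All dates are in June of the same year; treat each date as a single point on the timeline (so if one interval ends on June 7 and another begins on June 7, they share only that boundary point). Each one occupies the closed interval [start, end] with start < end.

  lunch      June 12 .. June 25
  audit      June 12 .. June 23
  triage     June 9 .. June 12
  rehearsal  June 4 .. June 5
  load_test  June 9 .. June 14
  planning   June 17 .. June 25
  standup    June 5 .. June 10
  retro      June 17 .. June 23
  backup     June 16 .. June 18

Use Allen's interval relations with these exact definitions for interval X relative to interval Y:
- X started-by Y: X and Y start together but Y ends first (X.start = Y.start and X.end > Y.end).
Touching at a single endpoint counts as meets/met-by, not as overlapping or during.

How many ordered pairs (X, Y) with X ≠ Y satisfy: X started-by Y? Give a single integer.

Checking all 72 ordered pairs for relation 'started-by'; matching pairs in alphabetical order:
(load_test, triage): load_test started-by triage ✓
(lunch, audit): lunch started-by audit ✓
(planning, retro): planning started-by retro ✓
Count: 3.

3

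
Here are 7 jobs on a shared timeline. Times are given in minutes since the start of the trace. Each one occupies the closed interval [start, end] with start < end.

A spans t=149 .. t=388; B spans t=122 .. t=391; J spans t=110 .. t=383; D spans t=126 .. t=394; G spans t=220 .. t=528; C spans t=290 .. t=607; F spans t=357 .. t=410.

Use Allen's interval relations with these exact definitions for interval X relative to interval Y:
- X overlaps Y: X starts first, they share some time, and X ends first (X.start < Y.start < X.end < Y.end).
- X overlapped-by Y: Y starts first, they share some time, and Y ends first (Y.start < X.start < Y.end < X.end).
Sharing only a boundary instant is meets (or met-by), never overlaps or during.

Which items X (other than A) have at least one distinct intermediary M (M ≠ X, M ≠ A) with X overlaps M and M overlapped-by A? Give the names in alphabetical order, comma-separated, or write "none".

Target A = [t=149, t=388].
Intermediaries M with M overlapped-by A: C, F, G.
Via C — items with X overlaps C: B, D, G, J.
Via F — items with X overlaps F: B, D, J.
Via G — items with X overlaps G: B, D, J.
Union: B, D, G, J.

B, D, G, J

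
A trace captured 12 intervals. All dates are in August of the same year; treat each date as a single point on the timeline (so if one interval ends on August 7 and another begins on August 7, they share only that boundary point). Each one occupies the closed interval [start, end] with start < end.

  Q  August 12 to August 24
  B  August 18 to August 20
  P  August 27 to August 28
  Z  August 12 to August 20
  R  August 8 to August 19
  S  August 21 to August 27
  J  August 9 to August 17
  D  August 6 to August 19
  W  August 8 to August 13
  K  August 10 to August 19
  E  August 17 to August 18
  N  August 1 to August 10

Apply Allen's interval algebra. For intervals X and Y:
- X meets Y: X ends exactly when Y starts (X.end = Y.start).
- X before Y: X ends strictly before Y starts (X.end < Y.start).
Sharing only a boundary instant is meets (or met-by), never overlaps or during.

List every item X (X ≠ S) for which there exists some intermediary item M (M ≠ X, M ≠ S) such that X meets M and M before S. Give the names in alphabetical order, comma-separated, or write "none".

Target S = [August 21, August 27].
Intermediaries M with M before S: B, D, E, J, K, N, R, W, Z.
Via B — items with X meets B: E.
Via D — items with X meets D: none.
Via E — items with X meets E: J.
Via J — items with X meets J: none.
Via K — items with X meets K: N.
Via N — items with X meets N: none.
Via R — items with X meets R: none.
Via W — items with X meets W: none.
Via Z — items with X meets Z: none.
Union: E, J, N.

E, J, N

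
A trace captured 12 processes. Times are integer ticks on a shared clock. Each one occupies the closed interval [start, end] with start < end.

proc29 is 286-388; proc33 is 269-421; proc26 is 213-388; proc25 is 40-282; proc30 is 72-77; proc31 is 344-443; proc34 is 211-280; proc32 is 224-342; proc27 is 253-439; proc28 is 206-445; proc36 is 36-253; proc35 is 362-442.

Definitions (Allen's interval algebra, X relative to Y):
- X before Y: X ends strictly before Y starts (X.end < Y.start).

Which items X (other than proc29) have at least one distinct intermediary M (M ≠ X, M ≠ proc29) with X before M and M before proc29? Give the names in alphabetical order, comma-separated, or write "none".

proc30

Target proc29 = [286, 388].
Intermediaries M with M before proc29: proc25, proc30, proc34, proc36.
Via proc25 — items with X before proc25: none.
Via proc30 — items with X before proc30: none.
Via proc34 — items with X before proc34: proc30.
Via proc36 — items with X before proc36: none.
Union: proc30.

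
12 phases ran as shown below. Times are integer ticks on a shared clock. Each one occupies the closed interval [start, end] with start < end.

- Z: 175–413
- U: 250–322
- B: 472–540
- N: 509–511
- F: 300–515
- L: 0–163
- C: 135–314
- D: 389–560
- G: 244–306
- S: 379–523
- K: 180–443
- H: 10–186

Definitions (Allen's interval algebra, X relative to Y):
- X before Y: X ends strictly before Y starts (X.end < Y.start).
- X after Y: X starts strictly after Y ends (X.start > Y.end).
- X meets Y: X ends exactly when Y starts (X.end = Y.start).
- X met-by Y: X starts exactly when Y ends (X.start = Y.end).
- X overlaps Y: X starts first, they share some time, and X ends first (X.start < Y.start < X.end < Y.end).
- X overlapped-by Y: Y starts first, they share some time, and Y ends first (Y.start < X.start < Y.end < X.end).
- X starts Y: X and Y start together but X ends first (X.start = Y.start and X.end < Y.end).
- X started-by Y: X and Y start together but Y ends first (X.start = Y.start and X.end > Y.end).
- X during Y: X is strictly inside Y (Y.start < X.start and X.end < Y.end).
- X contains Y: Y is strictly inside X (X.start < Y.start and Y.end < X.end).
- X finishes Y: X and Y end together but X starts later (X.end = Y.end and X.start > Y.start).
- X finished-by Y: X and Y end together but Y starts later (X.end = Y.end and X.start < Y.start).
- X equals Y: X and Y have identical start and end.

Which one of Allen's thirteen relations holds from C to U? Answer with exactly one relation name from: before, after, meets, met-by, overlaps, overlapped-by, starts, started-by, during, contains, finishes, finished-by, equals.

overlaps

C = [135, 314]; U = [250, 322].
Compare endpoints: C.start < U.start, C.start < U.end, C.end > U.start, C.end < U.end.
That pattern is 'overlaps'.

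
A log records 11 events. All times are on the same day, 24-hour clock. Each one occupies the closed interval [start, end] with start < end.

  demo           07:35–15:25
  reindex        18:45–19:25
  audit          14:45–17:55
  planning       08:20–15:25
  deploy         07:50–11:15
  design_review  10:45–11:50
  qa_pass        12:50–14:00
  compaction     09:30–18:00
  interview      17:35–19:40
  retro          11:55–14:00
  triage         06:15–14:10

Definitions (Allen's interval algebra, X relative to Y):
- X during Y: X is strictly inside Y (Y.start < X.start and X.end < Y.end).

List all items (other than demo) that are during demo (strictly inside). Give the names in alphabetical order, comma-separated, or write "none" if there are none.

Target demo = [07:35, 15:25].
audit [14:45, 17:55] → overlapped-by → no.
compaction [09:30, 18:00] → overlapped-by → no.
deploy [07:50, 11:15] → during → yes.
design_review [10:45, 11:50] → during → yes.
interview [17:35, 19:40] → after → no.
planning [08:20, 15:25] → finishes → no.
qa_pass [12:50, 14:00] → during → yes.
reindex [18:45, 19:25] → after → no.
retro [11:55, 14:00] → during → yes.
triage [06:15, 14:10] → overlaps → no.
Result: deploy, design_review, qa_pass, retro.

deploy, design_review, qa_pass, retro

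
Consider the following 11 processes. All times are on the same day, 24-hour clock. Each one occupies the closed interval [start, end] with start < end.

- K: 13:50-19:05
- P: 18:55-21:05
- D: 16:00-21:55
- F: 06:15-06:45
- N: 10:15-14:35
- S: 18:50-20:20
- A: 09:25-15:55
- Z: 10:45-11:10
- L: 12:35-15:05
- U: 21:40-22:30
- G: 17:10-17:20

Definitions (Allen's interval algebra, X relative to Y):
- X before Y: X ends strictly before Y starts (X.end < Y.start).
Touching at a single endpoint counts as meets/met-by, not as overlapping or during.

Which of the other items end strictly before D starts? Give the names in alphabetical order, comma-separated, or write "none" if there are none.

Target D = [16:00, 21:55].
A [09:25, 15:55] → before → yes.
F [06:15, 06:45] → before → yes.
G [17:10, 17:20] → during → no.
K [13:50, 19:05] → overlaps → no.
L [12:35, 15:05] → before → yes.
N [10:15, 14:35] → before → yes.
P [18:55, 21:05] → during → no.
S [18:50, 20:20] → during → no.
U [21:40, 22:30] → overlapped-by → no.
Z [10:45, 11:10] → before → yes.
Result: A, F, L, N, Z.

A, F, L, N, Z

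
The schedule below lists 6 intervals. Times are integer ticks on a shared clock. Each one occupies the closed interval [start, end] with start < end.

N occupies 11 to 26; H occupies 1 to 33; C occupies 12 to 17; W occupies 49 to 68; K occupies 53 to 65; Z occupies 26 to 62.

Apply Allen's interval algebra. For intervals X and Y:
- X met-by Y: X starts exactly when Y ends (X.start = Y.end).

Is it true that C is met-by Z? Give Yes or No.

No

C = [12, 17], Z = [26, 62].
Actual relation of C to Z: before.
Asked whether 'met-by' holds → No.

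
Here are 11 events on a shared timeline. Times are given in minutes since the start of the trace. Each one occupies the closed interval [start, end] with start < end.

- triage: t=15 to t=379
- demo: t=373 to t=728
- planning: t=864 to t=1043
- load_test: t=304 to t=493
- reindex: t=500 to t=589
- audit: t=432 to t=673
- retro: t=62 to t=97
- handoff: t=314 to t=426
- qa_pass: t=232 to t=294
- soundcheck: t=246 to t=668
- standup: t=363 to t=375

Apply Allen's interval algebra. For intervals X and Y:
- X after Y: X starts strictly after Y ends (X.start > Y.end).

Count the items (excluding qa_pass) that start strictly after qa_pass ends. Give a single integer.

7

Target qa_pass = [t=232, t=294].
audit [t=432, t=673] → after → counts.
demo [t=373, t=728] → after → counts.
handoff [t=314, t=426] → after → counts.
load_test [t=304, t=493] → after → counts.
planning [t=864, t=1043] → after → counts.
reindex [t=500, t=589] → after → counts.
retro [t=62, t=97] → before → no.
soundcheck [t=246, t=668] → overlapped-by → no.
standup [t=363, t=375] → after → counts.
triage [t=15, t=379] → contains → no.
Total: 7.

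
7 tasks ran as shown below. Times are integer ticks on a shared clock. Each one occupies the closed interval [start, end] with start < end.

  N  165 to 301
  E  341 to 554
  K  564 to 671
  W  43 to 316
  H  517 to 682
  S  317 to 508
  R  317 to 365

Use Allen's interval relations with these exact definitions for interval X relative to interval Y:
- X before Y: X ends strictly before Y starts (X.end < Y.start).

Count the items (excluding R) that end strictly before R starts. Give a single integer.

2

Target R = [317, 365].
E [341, 554] → overlapped-by → no.
H [517, 682] → after → no.
K [564, 671] → after → no.
N [165, 301] → before → counts.
S [317, 508] → started-by → no.
W [43, 316] → before → counts.
Total: 2.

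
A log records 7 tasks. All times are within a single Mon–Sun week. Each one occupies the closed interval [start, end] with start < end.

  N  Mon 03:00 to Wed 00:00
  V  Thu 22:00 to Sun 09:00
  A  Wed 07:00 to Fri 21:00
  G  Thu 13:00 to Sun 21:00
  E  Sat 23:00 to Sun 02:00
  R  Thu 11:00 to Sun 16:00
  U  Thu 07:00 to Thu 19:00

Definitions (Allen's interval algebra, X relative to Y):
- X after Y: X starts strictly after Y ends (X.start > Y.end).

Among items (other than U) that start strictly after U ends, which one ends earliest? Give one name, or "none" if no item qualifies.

E

Target U = [Thu 07:00, Thu 19:00].
A [Wed 07:00, Fri 21:00] → contains → excluded.
E [Sat 23:00, Sun 02:00] → after → candidate.
G [Thu 13:00, Sun 21:00] → overlapped-by → excluded.
N [Mon 03:00, Wed 00:00] → before → excluded.
R [Thu 11:00, Sun 16:00] → overlapped-by → excluded.
V [Thu 22:00, Sun 09:00] → after → candidate.
Among candidates, earliest end is Sun 02:00 → E.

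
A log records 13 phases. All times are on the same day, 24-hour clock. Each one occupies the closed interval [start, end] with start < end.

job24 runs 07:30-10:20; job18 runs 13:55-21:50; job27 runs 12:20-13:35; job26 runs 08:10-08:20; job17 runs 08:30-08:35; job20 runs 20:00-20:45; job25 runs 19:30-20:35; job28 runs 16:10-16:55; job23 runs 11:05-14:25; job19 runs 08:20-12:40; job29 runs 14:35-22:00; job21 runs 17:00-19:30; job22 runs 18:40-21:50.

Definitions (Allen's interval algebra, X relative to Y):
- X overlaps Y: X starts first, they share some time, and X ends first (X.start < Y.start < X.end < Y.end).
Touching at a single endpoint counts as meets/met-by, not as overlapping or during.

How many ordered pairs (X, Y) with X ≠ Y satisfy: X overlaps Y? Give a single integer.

7

Checking all 156 ordered pairs for relation 'overlaps'; matching pairs in alphabetical order:
(job18, job29): job18 overlaps job29 ✓
(job19, job23): job19 overlaps job23 ✓
(job19, job27): job19 overlaps job27 ✓
(job21, job22): job21 overlaps job22 ✓
(job23, job18): job23 overlaps job18 ✓
(job24, job19): job24 overlaps job19 ✓
(job25, job20): job25 overlaps job20 ✓
Count: 7.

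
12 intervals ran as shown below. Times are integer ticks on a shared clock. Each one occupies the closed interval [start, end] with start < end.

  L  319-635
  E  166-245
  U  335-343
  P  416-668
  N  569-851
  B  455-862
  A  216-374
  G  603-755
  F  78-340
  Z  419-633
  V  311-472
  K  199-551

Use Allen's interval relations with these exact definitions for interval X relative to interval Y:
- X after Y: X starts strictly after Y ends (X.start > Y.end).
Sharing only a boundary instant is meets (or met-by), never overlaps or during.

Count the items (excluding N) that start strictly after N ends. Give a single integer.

Target N = [569, 851].
A [216, 374] → before → no.
B [455, 862] → contains → no.
E [166, 245] → before → no.
F [78, 340] → before → no.
G [603, 755] → during → no.
K [199, 551] → before → no.
L [319, 635] → overlaps → no.
P [416, 668] → overlaps → no.
U [335, 343] → before → no.
V [311, 472] → before → no.
Z [419, 633] → overlaps → no.
Total: 0.

0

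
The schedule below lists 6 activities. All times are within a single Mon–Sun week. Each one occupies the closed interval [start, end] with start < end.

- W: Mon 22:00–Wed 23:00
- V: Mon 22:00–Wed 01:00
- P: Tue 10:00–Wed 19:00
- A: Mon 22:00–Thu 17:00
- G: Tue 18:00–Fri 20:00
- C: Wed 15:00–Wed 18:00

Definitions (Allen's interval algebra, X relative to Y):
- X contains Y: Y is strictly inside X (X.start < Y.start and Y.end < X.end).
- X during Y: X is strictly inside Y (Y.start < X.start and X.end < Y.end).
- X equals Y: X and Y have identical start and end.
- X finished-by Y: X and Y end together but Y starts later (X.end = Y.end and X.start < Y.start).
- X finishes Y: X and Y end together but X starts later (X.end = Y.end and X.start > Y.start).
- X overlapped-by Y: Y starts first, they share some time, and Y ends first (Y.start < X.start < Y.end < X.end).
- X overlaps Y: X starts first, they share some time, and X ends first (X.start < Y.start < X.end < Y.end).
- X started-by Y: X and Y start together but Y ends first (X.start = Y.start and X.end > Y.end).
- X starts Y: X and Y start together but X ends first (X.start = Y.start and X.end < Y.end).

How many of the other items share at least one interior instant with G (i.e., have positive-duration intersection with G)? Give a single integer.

Target G = [Tue 18:00, Fri 20:00].
A [Mon 22:00, Thu 17:00] → overlaps → counts.
C [Wed 15:00, Wed 18:00] → during → counts.
P [Tue 10:00, Wed 19:00] → overlaps → counts.
V [Mon 22:00, Wed 01:00] → overlaps → counts.
W [Mon 22:00, Wed 23:00] → overlaps → counts.
Total: 5.

5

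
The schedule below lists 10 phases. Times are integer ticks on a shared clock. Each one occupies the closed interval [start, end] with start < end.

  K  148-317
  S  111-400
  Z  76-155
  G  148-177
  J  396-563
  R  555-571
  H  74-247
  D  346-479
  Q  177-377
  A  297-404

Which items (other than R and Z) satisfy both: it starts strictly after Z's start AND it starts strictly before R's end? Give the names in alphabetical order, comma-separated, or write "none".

Conditions: its start is strictly after Z's start (X.start > 76) AND its start is strictly before R's end (X.start < 571).
A: start 297 > 76? ✓; start 297 < 571? ✓ → yes.
D: start 346 > 76? ✓; start 346 < 571? ✓ → yes.
G: start 148 > 76? ✓; start 148 < 571? ✓ → yes.
H: start 74 > 76? ✗; start 74 < 571? ✓ → no.
J: start 396 > 76? ✓; start 396 < 571? ✓ → yes.
K: start 148 > 76? ✓; start 148 < 571? ✓ → yes.
Q: start 177 > 76? ✓; start 177 < 571? ✓ → yes.
S: start 111 > 76? ✓; start 111 < 571? ✓ → yes.
Result: A, D, G, J, K, Q, S.

A, D, G, J, K, Q, S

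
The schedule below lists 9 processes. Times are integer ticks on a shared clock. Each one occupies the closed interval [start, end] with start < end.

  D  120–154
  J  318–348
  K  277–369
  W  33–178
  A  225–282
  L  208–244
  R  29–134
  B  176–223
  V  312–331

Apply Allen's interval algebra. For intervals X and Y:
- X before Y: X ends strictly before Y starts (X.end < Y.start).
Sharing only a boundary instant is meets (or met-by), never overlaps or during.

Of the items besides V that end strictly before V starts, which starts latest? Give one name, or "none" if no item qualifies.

Target V = [312, 331].
A [225, 282] → before → candidate.
B [176, 223] → before → candidate.
D [120, 154] → before → candidate.
J [318, 348] → overlapped-by → excluded.
K [277, 369] → contains → excluded.
L [208, 244] → before → candidate.
R [29, 134] → before → candidate.
W [33, 178] → before → candidate.
Among candidates, latest start is 225 → A.

A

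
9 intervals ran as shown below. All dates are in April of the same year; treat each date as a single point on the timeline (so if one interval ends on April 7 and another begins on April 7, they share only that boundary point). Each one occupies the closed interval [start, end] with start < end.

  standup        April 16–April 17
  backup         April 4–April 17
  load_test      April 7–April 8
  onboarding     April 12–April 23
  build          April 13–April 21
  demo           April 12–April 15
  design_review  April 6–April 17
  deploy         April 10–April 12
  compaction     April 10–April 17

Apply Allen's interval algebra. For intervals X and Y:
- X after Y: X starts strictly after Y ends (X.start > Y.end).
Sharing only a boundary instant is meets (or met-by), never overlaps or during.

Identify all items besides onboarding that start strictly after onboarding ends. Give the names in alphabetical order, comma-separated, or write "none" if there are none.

Target onboarding = [April 12, April 23].
backup [April 4, April 17] → overlaps → no.
build [April 13, April 21] → during → no.
compaction [April 10, April 17] → overlaps → no.
demo [April 12, April 15] → starts → no.
deploy [April 10, April 12] → meets → no.
design_review [April 6, April 17] → overlaps → no.
load_test [April 7, April 8] → before → no.
standup [April 16, April 17] → during → no.
Result: none.

none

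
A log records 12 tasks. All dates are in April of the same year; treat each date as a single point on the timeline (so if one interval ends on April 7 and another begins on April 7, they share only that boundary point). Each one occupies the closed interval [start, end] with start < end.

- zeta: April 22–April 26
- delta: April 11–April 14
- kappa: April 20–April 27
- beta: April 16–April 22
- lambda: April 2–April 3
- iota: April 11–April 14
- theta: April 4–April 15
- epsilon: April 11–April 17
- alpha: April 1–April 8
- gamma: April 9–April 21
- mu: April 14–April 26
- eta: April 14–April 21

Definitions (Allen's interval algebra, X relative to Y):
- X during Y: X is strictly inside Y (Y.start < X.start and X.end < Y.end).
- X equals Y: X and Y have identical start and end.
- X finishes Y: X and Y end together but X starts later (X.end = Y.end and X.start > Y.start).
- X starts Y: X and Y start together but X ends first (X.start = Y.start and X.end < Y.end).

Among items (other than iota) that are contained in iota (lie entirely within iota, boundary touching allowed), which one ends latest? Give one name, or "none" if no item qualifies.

delta

Target iota = [April 11, April 14].
alpha [April 1, April 8] → before → excluded.
beta [April 16, April 22] → after → excluded.
delta [April 11, April 14] → equals → candidate.
epsilon [April 11, April 17] → started-by → excluded.
eta [April 14, April 21] → met-by → excluded.
gamma [April 9, April 21] → contains → excluded.
kappa [April 20, April 27] → after → excluded.
lambda [April 2, April 3] → before → excluded.
mu [April 14, April 26] → met-by → excluded.
theta [April 4, April 15] → contains → excluded.
zeta [April 22, April 26] → after → excluded.
Among candidates, latest end is April 14 → delta.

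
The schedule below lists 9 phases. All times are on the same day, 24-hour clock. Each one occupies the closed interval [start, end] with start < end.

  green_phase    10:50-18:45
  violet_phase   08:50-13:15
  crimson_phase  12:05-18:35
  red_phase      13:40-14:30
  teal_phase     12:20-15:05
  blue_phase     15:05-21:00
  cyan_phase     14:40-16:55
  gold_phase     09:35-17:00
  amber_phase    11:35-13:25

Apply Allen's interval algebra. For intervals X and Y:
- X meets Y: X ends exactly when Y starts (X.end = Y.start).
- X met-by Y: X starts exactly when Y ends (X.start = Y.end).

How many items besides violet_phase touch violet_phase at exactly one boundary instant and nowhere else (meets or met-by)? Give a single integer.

Target violet_phase = [08:50, 13:15].
amber_phase [11:35, 13:25] → overlapped-by → no.
blue_phase [15:05, 21:00] → after → no.
crimson_phase [12:05, 18:35] → overlapped-by → no.
cyan_phase [14:40, 16:55] → after → no.
gold_phase [09:35, 17:00] → overlapped-by → no.
green_phase [10:50, 18:45] → overlapped-by → no.
red_phase [13:40, 14:30] → after → no.
teal_phase [12:20, 15:05] → overlapped-by → no.
Total: 0.

0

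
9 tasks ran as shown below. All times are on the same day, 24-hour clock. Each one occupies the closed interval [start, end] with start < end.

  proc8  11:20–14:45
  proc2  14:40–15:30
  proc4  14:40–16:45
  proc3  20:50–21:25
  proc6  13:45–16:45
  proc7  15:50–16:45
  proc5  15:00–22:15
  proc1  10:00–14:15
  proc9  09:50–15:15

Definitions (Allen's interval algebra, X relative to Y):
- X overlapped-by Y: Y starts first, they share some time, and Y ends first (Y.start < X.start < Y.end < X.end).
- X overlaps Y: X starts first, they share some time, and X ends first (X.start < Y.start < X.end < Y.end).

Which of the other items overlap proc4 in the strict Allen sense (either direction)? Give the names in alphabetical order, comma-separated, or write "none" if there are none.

Target proc4 = [14:40, 16:45].
proc1 [10:00, 14:15] → before → no.
proc2 [14:40, 15:30] → starts → no.
proc3 [20:50, 21:25] → after → no.
proc5 [15:00, 22:15] → overlapped-by → yes.
proc6 [13:45, 16:45] → finished-by → no.
proc7 [15:50, 16:45] → finishes → no.
proc8 [11:20, 14:45] → overlaps → yes.
proc9 [09:50, 15:15] → overlaps → yes.
Result: proc5, proc8, proc9.

proc5, proc8, proc9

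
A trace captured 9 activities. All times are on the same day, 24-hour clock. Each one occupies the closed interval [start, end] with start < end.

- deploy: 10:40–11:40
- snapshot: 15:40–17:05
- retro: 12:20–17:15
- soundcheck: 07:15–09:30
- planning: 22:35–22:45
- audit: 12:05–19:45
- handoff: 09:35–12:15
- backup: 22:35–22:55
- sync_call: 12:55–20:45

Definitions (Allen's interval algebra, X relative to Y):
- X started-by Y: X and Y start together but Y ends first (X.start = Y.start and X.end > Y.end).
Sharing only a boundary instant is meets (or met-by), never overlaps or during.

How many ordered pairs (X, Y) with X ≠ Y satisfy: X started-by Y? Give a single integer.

Checking all 72 ordered pairs for relation 'started-by'; matching pairs in alphabetical order:
(backup, planning): backup started-by planning ✓
Count: 1.

1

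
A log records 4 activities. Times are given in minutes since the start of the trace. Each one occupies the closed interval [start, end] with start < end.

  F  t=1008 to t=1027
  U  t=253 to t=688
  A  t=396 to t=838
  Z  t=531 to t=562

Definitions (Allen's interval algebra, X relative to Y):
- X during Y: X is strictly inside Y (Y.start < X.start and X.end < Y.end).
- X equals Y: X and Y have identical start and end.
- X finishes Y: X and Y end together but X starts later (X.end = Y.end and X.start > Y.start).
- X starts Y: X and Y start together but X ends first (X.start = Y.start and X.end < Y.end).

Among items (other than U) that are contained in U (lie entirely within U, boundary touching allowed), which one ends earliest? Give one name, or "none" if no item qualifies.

Target U = [t=253, t=688].
A [t=396, t=838] → overlapped-by → excluded.
F [t=1008, t=1027] → after → excluded.
Z [t=531, t=562] → during → candidate.
Among candidates, earliest end is t=562 → Z.

Z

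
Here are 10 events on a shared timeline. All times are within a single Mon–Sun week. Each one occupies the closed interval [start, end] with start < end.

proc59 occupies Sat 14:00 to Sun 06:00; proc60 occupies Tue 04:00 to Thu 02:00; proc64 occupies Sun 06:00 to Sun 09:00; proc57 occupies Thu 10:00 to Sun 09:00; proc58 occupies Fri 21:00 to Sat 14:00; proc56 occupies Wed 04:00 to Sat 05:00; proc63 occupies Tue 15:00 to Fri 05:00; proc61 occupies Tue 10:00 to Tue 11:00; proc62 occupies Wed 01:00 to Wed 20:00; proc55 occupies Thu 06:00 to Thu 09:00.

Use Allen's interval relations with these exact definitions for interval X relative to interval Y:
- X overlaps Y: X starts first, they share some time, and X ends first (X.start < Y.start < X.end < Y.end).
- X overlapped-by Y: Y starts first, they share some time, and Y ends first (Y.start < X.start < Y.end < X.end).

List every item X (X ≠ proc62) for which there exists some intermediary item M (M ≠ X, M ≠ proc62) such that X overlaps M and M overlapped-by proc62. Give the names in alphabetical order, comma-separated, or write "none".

proc60, proc63

Target proc62 = [Wed 01:00, Wed 20:00].
Intermediaries M with M overlapped-by proc62: proc56.
Via proc56 — items with X overlaps proc56: proc60, proc63.
Union: proc60, proc63.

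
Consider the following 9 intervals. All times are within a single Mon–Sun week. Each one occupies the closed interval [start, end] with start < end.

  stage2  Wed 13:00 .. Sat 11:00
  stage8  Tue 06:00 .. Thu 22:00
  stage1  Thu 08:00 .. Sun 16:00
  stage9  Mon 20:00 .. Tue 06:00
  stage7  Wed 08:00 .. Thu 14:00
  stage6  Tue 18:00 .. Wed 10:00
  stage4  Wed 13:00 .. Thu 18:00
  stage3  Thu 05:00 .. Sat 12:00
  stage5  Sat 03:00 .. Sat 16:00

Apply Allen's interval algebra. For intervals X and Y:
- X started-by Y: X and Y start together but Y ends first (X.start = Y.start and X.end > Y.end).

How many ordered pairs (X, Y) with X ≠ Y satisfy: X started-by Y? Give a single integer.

1

Checking all 72 ordered pairs for relation 'started-by'; matching pairs in alphabetical order:
(stage2, stage4): stage2 started-by stage4 ✓
Count: 1.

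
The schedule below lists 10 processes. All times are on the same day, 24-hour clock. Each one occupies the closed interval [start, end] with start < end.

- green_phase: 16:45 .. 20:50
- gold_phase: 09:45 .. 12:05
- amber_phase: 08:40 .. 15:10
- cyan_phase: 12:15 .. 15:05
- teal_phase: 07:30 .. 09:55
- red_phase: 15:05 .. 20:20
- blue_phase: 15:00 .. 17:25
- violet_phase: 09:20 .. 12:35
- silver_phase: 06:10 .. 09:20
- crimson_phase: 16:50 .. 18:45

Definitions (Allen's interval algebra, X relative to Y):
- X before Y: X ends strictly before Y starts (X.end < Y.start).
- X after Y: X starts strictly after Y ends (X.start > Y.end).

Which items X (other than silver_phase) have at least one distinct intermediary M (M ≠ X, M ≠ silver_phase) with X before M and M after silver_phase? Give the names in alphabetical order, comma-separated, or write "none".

Target silver_phase = [06:10, 09:20].
Intermediaries M with M after silver_phase: blue_phase, crimson_phase, cyan_phase, gold_phase, green_phase, red_phase.
Via blue_phase — items with X before blue_phase: gold_phase, teal_phase, violet_phase.
Via crimson_phase — items with X before crimson_phase: amber_phase, cyan_phase, gold_phase, teal_phase, violet_phase.
Via cyan_phase — items with X before cyan_phase: gold_phase, teal_phase.
Via gold_phase — items with X before gold_phase: none.
Via green_phase — items with X before green_phase: amber_phase, cyan_phase, gold_phase, teal_phase, violet_phase.
Via red_phase — items with X before red_phase: gold_phase, teal_phase, violet_phase.
Union: amber_phase, cyan_phase, gold_phase, teal_phase, violet_phase.

amber_phase, cyan_phase, gold_phase, teal_phase, violet_phase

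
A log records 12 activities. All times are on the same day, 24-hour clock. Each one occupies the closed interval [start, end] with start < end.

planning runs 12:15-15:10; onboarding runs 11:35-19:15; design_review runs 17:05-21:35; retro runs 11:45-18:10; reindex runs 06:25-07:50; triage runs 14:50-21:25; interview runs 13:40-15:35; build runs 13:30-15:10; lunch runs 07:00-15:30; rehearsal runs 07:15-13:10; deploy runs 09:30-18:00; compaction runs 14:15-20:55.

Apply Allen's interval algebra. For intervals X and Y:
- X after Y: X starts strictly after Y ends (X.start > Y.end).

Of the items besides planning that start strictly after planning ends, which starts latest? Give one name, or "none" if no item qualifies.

design_review

Target planning = [12:15, 15:10].
build [13:30, 15:10] → finishes → excluded.
compaction [14:15, 20:55] → overlapped-by → excluded.
deploy [09:30, 18:00] → contains → excluded.
design_review [17:05, 21:35] → after → candidate.
interview [13:40, 15:35] → overlapped-by → excluded.
lunch [07:00, 15:30] → contains → excluded.
onboarding [11:35, 19:15] → contains → excluded.
rehearsal [07:15, 13:10] → overlaps → excluded.
reindex [06:25, 07:50] → before → excluded.
retro [11:45, 18:10] → contains → excluded.
triage [14:50, 21:25] → overlapped-by → excluded.
Among candidates, latest start is 17:05 → design_review.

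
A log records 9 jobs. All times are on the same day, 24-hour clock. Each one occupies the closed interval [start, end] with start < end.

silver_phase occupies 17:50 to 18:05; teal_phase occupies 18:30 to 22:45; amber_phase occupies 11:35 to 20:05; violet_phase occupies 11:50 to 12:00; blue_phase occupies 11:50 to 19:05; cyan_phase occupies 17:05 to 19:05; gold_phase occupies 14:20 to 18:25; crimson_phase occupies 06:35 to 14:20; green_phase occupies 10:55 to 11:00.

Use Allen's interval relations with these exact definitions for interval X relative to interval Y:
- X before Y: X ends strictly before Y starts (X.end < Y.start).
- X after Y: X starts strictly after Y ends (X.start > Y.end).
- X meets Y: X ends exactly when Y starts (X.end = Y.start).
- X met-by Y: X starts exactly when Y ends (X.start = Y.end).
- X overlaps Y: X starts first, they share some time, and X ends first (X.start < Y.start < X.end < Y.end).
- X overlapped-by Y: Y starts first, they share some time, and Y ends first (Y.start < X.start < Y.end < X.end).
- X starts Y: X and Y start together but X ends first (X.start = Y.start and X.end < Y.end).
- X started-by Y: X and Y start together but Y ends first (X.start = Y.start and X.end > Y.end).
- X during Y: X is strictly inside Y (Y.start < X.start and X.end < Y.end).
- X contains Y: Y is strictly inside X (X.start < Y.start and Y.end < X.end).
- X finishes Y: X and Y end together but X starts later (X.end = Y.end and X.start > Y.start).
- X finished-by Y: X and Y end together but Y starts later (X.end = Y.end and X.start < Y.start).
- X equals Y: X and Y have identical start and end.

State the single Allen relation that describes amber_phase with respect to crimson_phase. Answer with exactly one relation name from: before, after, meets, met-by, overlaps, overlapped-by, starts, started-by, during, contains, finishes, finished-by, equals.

amber_phase = [11:35, 20:05]; crimson_phase = [06:35, 14:20].
Compare endpoints: amber_phase.start > crimson_phase.start, amber_phase.start < crimson_phase.end, amber_phase.end > crimson_phase.start, amber_phase.end > crimson_phase.end.
That pattern is 'overlapped-by'.

overlapped-by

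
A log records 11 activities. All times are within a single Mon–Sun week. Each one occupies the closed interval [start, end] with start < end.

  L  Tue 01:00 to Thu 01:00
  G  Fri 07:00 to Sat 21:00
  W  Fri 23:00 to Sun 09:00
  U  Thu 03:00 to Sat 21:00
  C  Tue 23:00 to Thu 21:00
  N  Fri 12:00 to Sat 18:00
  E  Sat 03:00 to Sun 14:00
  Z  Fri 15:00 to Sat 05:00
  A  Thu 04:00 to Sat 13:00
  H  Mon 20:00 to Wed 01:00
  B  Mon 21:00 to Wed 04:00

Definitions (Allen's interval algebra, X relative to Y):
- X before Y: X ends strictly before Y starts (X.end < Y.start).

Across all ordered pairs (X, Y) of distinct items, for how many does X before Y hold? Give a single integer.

Checking all 110 ordered pairs for relation 'before'; matching pairs in alphabetical order:
(B, A): B before A ✓
(B, E): B before E ✓
(B, G): B before G ✓
(B, N): B before N ✓
(B, U): B before U ✓
(B, W): B before W ✓
(B, Z): B before Z ✓
(C, E): C before E ✓
(C, G): C before G ✓
(C, N): C before N ✓
(C, W): C before W ✓
(C, Z): C before Z ✓
(H, A): H before A ✓
(H, E): H before E ✓
(H, G): H before G ✓
(H, N): H before N ✓
(H, U): H before U ✓
(H, W): H before W ✓
(H, Z): H before Z ✓
(L, A): L before A ✓
(L, E): L before E ✓
(L, G): L before G ✓
(L, N): L before N ✓
(L, U): L before U ✓
... plus 2 further pairs not listed.
Count: 26.

26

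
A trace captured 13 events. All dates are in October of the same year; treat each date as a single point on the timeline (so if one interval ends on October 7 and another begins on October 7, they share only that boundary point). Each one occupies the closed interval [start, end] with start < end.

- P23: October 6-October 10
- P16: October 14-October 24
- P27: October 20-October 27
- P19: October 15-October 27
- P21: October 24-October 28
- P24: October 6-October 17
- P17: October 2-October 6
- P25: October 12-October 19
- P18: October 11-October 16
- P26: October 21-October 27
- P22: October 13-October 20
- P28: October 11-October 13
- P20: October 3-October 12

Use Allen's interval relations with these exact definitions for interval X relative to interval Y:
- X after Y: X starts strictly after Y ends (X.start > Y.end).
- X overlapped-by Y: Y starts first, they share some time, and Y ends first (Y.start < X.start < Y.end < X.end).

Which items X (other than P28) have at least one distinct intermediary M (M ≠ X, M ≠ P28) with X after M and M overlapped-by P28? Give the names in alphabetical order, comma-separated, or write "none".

P21, P26, P27

Target P28 = [October 11, October 13].
Intermediaries M with M overlapped-by P28: P25.
Via P25 — items with X after P25: P21, P26, P27.
Union: P21, P26, P27.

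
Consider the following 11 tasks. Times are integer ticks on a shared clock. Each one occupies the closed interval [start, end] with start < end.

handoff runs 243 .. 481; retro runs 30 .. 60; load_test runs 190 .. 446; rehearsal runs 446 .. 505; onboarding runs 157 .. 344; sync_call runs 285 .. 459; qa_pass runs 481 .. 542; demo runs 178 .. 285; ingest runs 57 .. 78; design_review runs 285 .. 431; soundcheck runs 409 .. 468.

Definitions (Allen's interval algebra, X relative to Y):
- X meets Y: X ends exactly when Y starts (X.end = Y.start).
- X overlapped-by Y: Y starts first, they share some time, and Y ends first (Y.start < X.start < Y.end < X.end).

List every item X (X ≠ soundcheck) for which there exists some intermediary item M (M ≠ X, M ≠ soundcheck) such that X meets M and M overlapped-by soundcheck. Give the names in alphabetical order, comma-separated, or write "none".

load_test

Target soundcheck = [409, 468].
Intermediaries M with M overlapped-by soundcheck: rehearsal.
Via rehearsal — items with X meets rehearsal: load_test.
Union: load_test.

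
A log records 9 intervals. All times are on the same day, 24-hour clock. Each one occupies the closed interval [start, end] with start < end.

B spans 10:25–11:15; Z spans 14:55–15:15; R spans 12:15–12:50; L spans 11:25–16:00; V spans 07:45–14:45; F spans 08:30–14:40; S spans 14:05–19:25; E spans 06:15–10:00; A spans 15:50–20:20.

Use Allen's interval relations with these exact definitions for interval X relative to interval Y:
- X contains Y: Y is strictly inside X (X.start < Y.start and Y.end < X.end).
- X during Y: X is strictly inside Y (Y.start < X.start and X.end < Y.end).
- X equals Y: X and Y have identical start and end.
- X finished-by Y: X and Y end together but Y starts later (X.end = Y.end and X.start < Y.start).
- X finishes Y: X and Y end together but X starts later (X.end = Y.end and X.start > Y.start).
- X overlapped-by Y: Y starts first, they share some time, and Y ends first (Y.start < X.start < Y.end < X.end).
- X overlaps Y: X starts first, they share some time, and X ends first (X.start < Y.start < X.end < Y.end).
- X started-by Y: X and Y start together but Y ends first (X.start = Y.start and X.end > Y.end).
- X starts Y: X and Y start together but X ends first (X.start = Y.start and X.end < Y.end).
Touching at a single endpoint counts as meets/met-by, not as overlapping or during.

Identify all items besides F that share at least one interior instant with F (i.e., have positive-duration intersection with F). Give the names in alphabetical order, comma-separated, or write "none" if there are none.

Target F = [08:30, 14:40].
A [15:50, 20:20] → after → no.
B [10:25, 11:15] → during → yes.
E [06:15, 10:00] → overlaps → yes.
L [11:25, 16:00] → overlapped-by → yes.
R [12:15, 12:50] → during → yes.
S [14:05, 19:25] → overlapped-by → yes.
V [07:45, 14:45] → contains → yes.
Z [14:55, 15:15] → after → no.
Result: B, E, L, R, S, V.

B, E, L, R, S, V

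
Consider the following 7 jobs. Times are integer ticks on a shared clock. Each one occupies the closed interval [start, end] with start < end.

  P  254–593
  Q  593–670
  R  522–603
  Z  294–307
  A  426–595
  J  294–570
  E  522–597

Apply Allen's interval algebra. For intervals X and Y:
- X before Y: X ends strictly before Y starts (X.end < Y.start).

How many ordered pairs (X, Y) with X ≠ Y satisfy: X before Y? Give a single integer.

5

Checking all 42 ordered pairs for relation 'before'; matching pairs in alphabetical order:
(J, Q): J before Q ✓
(Z, A): Z before A ✓
(Z, E): Z before E ✓
(Z, Q): Z before Q ✓
(Z, R): Z before R ✓
Count: 5.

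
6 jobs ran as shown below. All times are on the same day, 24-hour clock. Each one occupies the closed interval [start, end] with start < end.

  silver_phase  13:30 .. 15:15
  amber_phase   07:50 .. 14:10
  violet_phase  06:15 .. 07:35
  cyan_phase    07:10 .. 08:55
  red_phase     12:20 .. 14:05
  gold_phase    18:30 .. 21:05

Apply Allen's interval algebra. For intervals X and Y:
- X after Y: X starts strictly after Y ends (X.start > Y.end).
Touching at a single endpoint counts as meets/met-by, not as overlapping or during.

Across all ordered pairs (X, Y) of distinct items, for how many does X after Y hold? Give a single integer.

10

Checking all 30 ordered pairs for relation 'after'; matching pairs in alphabetical order:
(amber_phase, violet_phase): amber_phase after violet_phase ✓
(gold_phase, amber_phase): gold_phase after amber_phase ✓
(gold_phase, cyan_phase): gold_phase after cyan_phase ✓
(gold_phase, red_phase): gold_phase after red_phase ✓
(gold_phase, silver_phase): gold_phase after silver_phase ✓
(gold_phase, violet_phase): gold_phase after violet_phase ✓
(red_phase, cyan_phase): red_phase after cyan_phase ✓
(red_phase, violet_phase): red_phase after violet_phase ✓
(silver_phase, cyan_phase): silver_phase after cyan_phase ✓
(silver_phase, violet_phase): silver_phase after violet_phase ✓
Count: 10.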